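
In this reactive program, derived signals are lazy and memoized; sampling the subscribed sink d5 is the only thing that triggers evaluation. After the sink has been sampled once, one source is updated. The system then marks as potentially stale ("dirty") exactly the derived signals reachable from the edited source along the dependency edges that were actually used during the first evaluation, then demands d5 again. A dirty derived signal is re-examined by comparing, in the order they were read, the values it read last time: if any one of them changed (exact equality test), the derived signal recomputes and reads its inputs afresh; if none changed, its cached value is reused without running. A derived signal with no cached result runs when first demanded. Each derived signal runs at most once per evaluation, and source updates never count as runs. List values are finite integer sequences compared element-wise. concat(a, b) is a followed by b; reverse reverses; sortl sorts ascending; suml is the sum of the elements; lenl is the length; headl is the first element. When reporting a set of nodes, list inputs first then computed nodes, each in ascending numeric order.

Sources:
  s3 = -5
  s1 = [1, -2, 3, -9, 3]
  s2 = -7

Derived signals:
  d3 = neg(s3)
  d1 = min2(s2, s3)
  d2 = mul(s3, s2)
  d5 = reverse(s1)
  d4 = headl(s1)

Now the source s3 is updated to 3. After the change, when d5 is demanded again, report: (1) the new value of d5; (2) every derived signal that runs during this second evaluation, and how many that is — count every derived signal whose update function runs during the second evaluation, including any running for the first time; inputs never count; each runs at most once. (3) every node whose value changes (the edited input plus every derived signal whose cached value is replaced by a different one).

Demanding d5 again yields [3, -9, 3, -2, 1].
0 derived signals run: none.
The nodes whose values change: s3.
Note the shortcut — s3 feeds only undemanded nodes, so no recomputation happens.

First demand of the output computes:
  d5 = reverse([1, -2, 3, -9, 3]) = [3, -9, 3, -2, 1]

After the edit, cleaning proceeds:
  s3 only reaches undemanded nodes; the second demand re-runs nothing.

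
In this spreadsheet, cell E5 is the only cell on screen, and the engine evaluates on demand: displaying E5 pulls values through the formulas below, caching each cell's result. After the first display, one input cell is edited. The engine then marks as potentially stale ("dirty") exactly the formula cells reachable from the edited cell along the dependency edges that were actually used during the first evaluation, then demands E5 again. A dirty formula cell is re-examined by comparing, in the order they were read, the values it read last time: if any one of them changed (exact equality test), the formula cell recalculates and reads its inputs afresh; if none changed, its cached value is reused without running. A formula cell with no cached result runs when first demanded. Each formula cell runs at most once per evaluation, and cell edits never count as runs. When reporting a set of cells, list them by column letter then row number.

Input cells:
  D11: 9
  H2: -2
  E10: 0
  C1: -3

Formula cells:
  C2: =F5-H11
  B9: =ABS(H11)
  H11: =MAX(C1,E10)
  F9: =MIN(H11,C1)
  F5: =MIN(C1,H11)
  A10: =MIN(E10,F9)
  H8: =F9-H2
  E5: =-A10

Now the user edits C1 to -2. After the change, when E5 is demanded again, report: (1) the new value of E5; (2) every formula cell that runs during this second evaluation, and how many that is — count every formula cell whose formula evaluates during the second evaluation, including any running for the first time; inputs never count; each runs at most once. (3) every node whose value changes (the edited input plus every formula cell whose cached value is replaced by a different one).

E5 now evaluates to 2.
Run set: A10, E5, F9, H11 (4 run).
Changed values: A10, C1, E5, F9.

Initial pass — values computed on the first demand:
  H11 = MAX(-3, 0) = 0
  F9 = MIN(0, -3) = -3
  A10 = MIN(0, -3) = -3
  E5 = -(-3) = 3

Second demand — change propagation:
  H11: re-runs because C1 -3->-2; new result 0 (unchanged).
  F9: re-runs because C1 -3->-2; new result -2.
  A10: re-runs because F9 -3->-2; new result -2.
  E5: re-runs because A10 -3->-2; new result 2.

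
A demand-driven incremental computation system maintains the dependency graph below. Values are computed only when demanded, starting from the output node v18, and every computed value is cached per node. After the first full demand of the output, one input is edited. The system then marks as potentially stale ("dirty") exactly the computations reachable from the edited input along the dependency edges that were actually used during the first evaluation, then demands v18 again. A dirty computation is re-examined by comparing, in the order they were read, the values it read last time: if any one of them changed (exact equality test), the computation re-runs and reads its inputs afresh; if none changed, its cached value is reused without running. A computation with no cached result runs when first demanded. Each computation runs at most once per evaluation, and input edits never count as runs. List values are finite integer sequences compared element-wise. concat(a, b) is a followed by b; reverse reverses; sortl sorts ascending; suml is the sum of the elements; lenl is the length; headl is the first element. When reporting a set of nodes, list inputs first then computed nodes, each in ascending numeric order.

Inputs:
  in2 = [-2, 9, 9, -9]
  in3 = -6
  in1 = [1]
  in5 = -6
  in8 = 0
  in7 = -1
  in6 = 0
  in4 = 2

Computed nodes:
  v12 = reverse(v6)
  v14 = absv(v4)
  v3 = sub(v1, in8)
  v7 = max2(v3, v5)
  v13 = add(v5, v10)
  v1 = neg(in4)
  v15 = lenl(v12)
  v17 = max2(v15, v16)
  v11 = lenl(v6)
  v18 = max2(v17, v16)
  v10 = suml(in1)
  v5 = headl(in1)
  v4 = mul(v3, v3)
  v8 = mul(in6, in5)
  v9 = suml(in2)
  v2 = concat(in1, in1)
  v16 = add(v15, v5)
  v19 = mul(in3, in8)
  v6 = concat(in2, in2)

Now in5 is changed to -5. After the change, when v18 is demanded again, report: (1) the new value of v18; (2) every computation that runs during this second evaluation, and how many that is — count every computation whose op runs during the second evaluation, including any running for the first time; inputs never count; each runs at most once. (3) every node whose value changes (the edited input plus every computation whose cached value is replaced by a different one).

First evaluation (everything demanded from the output):
  v5 = headl([1]) = 1
  v6 = concat([-2, 9, 9, -9], [-2, 9, 9, -9]) = [-2, 9, 9, -9, -2, 9, 9, -9]
  v12 = reverse([-2, 9, 9, -9, -2, 9, 9, -9]) = [-9, 9, 9, -2, -9, 9, 9, -2]
  v15 = lenl([-9, 9, 9, -2, -9, 9, 9, -2]) = 8
  v16 = add(8, 1) = 9
  v17 = max2(8, 9) = 9
  v18 = max2(9, 9) = 9

Propagation after the edit:
  in5 feeds no computation that the output demands — nothing is marked dirty and nothing runs.

Key observation: in5 is never demanded by the output, so the edit triggers no recomputation at all.

New value of v18: 9.
Computations that run: none — 0 in total.
Values that change: in5.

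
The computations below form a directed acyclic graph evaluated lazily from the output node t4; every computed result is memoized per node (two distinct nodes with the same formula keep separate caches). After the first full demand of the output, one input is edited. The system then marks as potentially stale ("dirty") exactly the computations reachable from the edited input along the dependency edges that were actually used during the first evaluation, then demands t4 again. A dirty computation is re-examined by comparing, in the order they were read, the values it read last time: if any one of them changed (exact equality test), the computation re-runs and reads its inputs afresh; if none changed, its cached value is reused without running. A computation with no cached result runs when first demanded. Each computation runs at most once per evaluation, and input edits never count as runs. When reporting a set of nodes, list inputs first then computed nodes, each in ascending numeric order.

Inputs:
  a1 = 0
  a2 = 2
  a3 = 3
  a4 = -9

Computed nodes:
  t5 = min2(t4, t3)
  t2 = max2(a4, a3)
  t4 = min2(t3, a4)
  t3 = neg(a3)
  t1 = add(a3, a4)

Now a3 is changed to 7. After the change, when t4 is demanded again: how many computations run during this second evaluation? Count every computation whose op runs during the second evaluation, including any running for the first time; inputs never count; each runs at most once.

First demand of the output computes:
  t3 = neg(3) = -3
  t4 = min2(-3, -9) = -9

After the edit, cleaning proceeds:
  t3: a read changed (a3 3->7) — executes, giving -7.
  t4: a read changed (t3 -3->-7) — executes, giving -9 — identical to its old value.

2 computations run: t3, t4.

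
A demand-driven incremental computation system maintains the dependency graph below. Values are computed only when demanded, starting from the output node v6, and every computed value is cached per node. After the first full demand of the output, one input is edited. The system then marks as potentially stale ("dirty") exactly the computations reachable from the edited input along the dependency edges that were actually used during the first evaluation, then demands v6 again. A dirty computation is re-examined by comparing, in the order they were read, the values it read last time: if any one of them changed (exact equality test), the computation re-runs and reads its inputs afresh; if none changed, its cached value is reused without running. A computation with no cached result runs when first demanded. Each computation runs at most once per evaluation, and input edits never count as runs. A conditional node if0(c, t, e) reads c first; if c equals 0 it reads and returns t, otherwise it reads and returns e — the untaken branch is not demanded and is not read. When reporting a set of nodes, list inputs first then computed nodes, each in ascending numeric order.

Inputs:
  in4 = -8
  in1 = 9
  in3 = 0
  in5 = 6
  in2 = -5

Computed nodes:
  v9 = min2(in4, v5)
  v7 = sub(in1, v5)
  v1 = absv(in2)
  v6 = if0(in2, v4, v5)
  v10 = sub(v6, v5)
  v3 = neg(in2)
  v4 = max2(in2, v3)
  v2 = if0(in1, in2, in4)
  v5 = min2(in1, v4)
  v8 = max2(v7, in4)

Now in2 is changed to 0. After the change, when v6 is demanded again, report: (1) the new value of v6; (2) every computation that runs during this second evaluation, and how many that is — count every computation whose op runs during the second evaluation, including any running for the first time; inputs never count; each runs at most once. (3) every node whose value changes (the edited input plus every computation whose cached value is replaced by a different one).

First evaluation (everything demanded from the output):
  v3 = neg(-5) = 5
  v4 = max2(-5, 5) = 5
  v5 = min2(9, 5) = 5
  v6 = if0(in2=-5 -> else branch v5) = 5

Propagation after the edit:
  v3: runs — in2 -5->0; result 0.
  v4: runs — in2 -5->0; v3 5->0; result 0.
  v5: marked dirty but never re-examined — demand shifted away from it.
  v6: runs — in2 -5->0; result 0.

Key observation: a condition flipped, so demand moved to the other branch — v5 is never re-examined.

New value of v6: 0.
Computations that run: v3, v4, v6 — 3 in total.
Values that change: in2, v3, v4, v6.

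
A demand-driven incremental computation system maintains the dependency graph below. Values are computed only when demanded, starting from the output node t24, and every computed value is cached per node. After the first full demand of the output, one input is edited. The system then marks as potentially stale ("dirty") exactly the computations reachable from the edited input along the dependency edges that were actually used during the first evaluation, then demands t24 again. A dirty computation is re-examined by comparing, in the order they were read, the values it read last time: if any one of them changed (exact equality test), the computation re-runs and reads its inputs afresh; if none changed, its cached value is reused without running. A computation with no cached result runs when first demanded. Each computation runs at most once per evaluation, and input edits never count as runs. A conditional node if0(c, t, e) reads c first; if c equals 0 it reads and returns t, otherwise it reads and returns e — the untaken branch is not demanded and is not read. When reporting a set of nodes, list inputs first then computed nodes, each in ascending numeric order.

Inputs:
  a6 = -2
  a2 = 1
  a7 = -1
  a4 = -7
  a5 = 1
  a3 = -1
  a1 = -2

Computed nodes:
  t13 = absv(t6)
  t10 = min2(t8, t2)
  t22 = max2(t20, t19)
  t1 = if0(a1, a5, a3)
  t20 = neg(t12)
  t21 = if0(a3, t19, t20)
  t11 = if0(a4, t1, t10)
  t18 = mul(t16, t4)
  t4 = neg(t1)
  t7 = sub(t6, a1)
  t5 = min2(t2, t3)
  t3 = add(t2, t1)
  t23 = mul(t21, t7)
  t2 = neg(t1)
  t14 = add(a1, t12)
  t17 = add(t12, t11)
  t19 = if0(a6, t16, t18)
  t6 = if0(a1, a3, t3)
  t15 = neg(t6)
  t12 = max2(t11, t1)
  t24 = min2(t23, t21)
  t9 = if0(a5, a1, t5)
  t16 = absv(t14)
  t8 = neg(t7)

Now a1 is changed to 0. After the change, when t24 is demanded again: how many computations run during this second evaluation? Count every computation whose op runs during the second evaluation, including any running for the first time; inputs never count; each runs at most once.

First evaluation (everything demanded from the output):
  t1 = if0(a1=-2 -> else branch a3) = -1
  t2 = neg(-1) = 1
  t3 = add(1, -1) = 0
  t6 = if0(a1=-2 -> else branch t3) = 0
  t7 = sub(0, -2) = 2
  t8 = neg(2) = -2
  t10 = min2(-2, 1) = -2
  t11 = if0(a4=-7 -> else branch t10) = -2
  t12 = max2(-2, -1) = -1
  t20 = neg(-1) = 1
  t21 = if0(a3=-1 -> else branch t20) = 1
  t23 = mul(1, 2) = 2
  t24 = min2(2, 1) = 1

Propagation after the edit:
  t1: runs — a1 -2->0; result 1.
  t2: runs — t1 -1->1; result -1.
  t3: marked dirty but never re-examined — demand shifted away from it.
  t6: runs — a1 -2->0; result -1.
  t7: runs — t6 0->-1; a1 -2->0; result -1.
  t8: runs — t7 2->-1; result 1.
  t10: runs — t8 -2->1; t2 1->-1; result -1.
  t11: runs — t10 -2->-1; result -1.
  t12: runs — t11 -2->-1; t1 -1->1; result 1.
  t20: runs — t12 -1->1; result -1.
  t21: runs — t20 1->-1; result -1.
  t23: runs — t21 1->-1; t7 2->-1; result 1.
  t24: runs — t23 2->1; t21 1->-1; result -1.

Key observation: a condition flipped, so demand moved to the other branch — t3 is never re-examined.

Computations that run: t1, t2, t6, t7, t8, t10, t11, t12, t20, t21, t23, t24 — 12 in total.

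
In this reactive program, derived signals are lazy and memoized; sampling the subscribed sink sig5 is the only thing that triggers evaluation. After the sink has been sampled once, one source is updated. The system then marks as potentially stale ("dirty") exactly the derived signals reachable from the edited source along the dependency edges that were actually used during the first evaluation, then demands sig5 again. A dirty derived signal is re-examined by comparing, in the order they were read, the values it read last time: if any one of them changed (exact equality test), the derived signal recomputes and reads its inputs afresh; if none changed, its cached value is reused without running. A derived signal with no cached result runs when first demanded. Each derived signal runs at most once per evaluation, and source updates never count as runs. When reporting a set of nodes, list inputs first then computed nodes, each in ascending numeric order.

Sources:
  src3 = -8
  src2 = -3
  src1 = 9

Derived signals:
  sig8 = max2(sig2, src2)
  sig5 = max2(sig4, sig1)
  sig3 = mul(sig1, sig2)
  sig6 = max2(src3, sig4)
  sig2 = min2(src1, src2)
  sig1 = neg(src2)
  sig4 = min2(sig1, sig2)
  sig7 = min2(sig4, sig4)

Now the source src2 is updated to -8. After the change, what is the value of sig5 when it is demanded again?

Demanding sig5 again yields 8.

First demand of the output computes:
  sig1 = neg(-3) = 3
  sig2 = min2(9, -3) = -3
  sig4 = min2(3, -3) = -3
  sig5 = max2(-3, 3) = 3

After the edit, cleaning proceeds:
  sig1: a read changed (src2 -3->-8) — executes, giving 8.
  sig2: a read changed (src2 -3->-8) — executes, giving -8.
  sig4: a read changed (sig1 3->8; sig2 -3->-8) — executes, giving -8.
  sig5: a read changed (sig4 -3->-8; sig1 3->8) — executes, giving 8.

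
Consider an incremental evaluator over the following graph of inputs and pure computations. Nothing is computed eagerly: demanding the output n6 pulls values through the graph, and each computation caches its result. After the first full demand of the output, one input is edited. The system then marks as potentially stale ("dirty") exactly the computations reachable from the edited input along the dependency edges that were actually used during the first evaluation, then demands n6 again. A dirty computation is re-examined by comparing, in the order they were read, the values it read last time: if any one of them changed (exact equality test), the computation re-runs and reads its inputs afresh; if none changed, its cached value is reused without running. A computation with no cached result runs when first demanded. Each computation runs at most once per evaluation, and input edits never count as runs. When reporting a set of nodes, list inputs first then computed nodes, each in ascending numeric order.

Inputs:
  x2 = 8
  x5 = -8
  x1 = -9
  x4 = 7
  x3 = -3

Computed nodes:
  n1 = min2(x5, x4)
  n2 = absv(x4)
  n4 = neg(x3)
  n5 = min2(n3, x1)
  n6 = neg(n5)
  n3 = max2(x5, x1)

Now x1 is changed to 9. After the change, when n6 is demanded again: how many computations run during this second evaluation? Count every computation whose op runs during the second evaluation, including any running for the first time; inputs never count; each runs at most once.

Initial pass — values computed on the first demand:
  n3 = max2(-8, -9) = -8
  n5 = min2(-8, -9) = -9
  n6 = neg(-9) = 9

Second demand — change propagation:
  n3: re-runs because x1 -9->9; new result 9.
  n5: re-runs because n3 -8->9; x1 -9->9; new result 9.
  n6: re-runs because n5 -9->9; new result -9.

Run set: n3, n5, n6 (3 run).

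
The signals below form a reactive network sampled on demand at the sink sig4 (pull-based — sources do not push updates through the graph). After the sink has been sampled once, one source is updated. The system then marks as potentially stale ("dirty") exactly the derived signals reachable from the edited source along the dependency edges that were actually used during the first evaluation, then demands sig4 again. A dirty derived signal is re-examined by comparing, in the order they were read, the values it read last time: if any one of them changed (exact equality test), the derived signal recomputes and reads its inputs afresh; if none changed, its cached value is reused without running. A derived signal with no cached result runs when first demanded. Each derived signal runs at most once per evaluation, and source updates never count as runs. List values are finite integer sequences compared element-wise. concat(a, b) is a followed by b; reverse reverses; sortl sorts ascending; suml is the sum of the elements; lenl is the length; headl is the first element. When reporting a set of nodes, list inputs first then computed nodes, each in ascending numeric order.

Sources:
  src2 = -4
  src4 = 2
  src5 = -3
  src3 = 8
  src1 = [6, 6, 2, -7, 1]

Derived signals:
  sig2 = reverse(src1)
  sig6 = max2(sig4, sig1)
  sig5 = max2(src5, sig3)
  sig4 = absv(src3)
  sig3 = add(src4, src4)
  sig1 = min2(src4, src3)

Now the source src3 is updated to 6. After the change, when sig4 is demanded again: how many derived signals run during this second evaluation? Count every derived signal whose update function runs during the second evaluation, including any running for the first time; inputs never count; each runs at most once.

Run set: sig4 (1 run).

Initial pass — values computed on the first demand:
  sig4 = absv(8) = 8

Second demand — change propagation:
  sig4: re-runs because src3 8->6; new result 6.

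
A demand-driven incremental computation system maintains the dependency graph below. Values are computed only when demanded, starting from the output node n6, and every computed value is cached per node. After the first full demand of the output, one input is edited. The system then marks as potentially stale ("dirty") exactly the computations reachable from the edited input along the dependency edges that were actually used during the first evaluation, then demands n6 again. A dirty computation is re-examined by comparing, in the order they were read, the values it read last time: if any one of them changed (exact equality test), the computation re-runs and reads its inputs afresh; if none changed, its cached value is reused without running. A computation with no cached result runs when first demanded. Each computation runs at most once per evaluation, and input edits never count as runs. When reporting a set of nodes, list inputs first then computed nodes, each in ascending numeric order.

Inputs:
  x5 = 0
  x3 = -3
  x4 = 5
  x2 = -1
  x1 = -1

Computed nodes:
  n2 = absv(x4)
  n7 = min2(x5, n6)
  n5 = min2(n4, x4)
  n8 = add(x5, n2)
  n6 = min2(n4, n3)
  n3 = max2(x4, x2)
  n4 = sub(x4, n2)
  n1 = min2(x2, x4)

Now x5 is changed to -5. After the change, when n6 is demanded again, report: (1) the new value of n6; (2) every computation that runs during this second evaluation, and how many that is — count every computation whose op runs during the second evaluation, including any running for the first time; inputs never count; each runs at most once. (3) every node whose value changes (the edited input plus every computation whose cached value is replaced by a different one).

First evaluation (everything demanded from the output):
  n2 = absv(5) = 5
  n3 = max2(5, -1) = 5
  n4 = sub(5, 5) = 0
  n6 = min2(0, 5) = 0

Propagation after the edit:
  x5 feeds no computation that the output demands — nothing is marked dirty and nothing runs.

Key observation: x5 is never demanded by the output, so the edit triggers no recomputation at all.

New value of n6: 0.
Computations that run: none — 0 in total.
Values that change: x5.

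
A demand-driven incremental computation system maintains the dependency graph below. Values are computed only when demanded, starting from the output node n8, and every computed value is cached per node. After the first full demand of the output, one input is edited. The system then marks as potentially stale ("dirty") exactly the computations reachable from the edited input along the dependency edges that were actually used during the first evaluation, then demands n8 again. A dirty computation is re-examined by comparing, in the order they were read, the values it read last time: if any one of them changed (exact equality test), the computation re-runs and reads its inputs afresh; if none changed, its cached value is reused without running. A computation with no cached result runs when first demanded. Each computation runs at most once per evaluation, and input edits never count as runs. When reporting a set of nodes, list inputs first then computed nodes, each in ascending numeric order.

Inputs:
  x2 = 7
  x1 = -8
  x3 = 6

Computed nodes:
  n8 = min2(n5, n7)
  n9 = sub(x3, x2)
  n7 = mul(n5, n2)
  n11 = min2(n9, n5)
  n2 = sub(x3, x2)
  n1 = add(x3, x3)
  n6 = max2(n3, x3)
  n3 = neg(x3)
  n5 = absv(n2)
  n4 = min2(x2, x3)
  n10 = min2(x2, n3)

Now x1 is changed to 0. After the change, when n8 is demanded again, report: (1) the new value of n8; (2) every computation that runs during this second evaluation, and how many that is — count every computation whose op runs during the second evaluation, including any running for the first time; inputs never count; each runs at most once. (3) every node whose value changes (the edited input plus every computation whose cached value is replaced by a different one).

New value of n8: -1.
Computations that run: none — 0 in total.
Values that change: x1.
Key observation: x1 is never demanded by the output, so the edit triggers no recomputation at all.

First evaluation (everything demanded from the output):
  n2 = sub(6, 7) = -1
  n5 = absv(-1) = 1
  n7 = mul(1, -1) = -1
  n8 = min2(1, -1) = -1

Propagation after the edit:
  x1 feeds no computation that the output demands — nothing is marked dirty and nothing runs.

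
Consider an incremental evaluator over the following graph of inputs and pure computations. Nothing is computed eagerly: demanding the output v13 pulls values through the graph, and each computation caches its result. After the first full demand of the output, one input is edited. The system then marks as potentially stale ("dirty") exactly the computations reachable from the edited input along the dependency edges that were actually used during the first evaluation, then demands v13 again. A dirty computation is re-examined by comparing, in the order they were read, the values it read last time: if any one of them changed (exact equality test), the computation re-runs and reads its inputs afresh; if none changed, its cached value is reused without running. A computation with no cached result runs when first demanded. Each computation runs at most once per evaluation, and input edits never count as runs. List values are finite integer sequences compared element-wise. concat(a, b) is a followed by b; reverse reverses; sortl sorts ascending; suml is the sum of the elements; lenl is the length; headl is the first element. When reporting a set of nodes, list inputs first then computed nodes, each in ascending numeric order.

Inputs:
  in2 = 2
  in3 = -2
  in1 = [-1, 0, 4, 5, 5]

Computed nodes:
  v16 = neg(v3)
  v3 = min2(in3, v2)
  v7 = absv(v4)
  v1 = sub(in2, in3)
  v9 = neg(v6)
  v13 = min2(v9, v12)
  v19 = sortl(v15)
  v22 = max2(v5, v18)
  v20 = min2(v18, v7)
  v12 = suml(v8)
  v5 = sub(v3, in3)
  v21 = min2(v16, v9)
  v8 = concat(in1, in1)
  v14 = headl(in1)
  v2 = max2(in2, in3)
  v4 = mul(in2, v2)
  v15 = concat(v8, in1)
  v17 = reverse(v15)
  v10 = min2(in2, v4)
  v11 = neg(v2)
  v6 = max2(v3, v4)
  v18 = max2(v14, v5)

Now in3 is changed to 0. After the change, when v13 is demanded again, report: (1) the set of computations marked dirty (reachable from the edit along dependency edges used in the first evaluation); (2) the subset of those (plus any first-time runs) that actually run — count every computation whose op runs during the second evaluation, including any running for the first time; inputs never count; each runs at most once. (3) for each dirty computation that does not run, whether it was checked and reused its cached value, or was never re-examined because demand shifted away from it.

Dirty set: v2, v3, v4, v6, v9, v13.
Run set: v2, v3, v6 (3 run).
Re-examined without running (cache reused): v4, v9, v13.
The important point: at v4 every value read last time is unchanged, so the dirty flag clears without a run.

Initial pass — values computed on the first demand:
  v2 = max2(2, -2) = 2
  v3 = min2(-2, 2) = -2
  v4 = mul(2, 2) = 4
  v6 = max2(-2, 4) = 4
  v8 = concat([-1, 0, 4, 5, 5], [-1, 0, 4, 5, 5]) = [-1, 0, 4, 5, 5, -1, 0, 4, 5, 5]
  v9 = neg(4) = -4
  v12 = suml([-1, 0, 4, 5, 5, -1, 0, 4, 5, 5]) = 26
  v13 = min2(-4, 26) = -4

Second demand — change propagation:
  v2: re-runs because in3 -2->0; new result 2 (unchanged).
  v3: re-runs because in3 -2->0; new result 0.
  v4: re-examined; everything it read last time is the same (in2 unchanged, v2 unchanged) — cache 4 kept, no run.
  v6: re-runs because v3 -2->0; new result 4 (unchanged).
  v9: re-examined; everything it read last time is the same (v6 unchanged) — cache -4 kept, no run.
  v13: re-examined; everything it read last time is the same (v9 unchanged, v12 unchanged) — cache -4 kept, no run.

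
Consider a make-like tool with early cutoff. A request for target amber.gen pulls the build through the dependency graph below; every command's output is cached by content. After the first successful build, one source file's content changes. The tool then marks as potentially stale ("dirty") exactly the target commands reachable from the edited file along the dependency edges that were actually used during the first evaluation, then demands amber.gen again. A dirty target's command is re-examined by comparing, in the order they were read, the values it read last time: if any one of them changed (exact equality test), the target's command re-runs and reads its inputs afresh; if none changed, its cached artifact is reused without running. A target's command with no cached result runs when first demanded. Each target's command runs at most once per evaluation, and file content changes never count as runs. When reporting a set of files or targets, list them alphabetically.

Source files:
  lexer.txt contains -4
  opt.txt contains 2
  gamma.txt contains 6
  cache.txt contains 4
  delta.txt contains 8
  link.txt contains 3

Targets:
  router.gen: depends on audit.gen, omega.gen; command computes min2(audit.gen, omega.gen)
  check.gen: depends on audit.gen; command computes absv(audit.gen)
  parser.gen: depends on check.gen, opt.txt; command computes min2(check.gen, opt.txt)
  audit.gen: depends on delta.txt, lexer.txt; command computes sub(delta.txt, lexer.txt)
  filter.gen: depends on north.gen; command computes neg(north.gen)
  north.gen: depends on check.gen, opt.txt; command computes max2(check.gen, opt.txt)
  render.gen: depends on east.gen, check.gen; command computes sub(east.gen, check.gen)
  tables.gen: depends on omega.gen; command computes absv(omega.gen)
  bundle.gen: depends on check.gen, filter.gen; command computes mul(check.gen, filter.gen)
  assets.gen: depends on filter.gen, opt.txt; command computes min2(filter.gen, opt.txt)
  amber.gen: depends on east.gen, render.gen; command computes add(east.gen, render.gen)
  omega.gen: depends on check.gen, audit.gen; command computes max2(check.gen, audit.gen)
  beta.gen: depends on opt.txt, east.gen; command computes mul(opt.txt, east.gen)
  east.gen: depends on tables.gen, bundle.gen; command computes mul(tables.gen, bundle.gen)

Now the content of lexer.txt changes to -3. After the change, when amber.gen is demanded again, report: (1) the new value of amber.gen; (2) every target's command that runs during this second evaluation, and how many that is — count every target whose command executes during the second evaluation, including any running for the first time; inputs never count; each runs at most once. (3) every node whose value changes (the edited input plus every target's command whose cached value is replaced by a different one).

First demand of the output computes:
  audit.gen = sub(8, -4) = 12
  check.gen = absv(12) = 12
  north.gen = max2(12, 2) = 12
  filter.gen = neg(12) = -12
  bundle.gen = mul(12, -12) = -144
  omega.gen = max2(12, 12) = 12
  tables.gen = absv(12) = 12
  east.gen = mul(12, -144) = -1728
  render.gen = sub(-1728, 12) = -1740
  amber.gen = add(-1728, -1740) = -3468

After the edit, cleaning proceeds:
  audit.gen: a read changed (lexer.txt -4->-3) — executes, giving 11.
  check.gen: a read changed (audit.gen 12->11) — executes, giving 11.
  north.gen: a read changed (check.gen 12->11) — executes, giving 11.
  filter.gen: a read changed (north.gen 12->11) — executes, giving -11.
  bundle.gen: a read changed (check.gen 12->11; filter.gen -12->-11) — executes, giving -121.
  omega.gen: a read changed (check.gen 12->11; audit.gen 12->11) — executes, giving 11.
  tables.gen: a read changed (omega.gen 12->11) — executes, giving 11.
  east.gen: a read changed (tables.gen 12->11; bundle.gen -144->-121) — executes, giving -1331.
  render.gen: a read changed (east.gen -1728->-1331; check.gen 12->11) — executes, giving -1342.
  amber.gen: a read changed (east.gen -1728->-1331; render.gen -1740->-1342) — executes, giving -2673.

Demanding amber.gen again yields -2673.
10 target commands run: amber.gen, audit.gen, bundle.gen, check.gen, east.gen, filter.gen, north.gen, omega.gen, render.gen, tables.gen.
The nodes whose values change: amber.gen, audit.gen, bundle.gen, check.gen, east.gen, filter.gen, lexer.txt, north.gen, omega.gen, render.gen, tables.gen.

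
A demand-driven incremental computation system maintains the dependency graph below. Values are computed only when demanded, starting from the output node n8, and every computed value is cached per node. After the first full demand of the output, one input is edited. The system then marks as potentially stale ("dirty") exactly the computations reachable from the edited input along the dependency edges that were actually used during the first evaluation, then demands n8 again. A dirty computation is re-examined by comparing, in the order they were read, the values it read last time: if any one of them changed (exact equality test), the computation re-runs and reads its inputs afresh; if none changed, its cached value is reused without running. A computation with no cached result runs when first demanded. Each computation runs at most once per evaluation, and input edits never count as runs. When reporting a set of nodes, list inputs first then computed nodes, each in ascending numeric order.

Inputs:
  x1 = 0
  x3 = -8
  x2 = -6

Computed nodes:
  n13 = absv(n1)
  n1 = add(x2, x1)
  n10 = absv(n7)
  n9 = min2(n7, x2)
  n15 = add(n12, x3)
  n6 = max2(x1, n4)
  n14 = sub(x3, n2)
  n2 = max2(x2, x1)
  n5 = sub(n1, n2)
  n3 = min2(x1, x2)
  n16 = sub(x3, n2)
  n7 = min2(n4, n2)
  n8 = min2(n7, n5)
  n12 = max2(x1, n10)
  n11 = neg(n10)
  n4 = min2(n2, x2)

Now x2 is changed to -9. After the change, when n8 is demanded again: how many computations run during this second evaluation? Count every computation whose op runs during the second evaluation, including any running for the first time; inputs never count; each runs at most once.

Computations that run: n1, n2, n4, n5, n7, n8 — 6 in total.

First evaluation (everything demanded from the output):
  n1 = add(-6, 0) = -6
  n2 = max2(-6, 0) = 0
  n4 = min2(0, -6) = -6
  n5 = sub(-6, 0) = -6
  n7 = min2(-6, 0) = -6
  n8 = min2(-6, -6) = -6

Propagation after the edit:
  n1: runs — x2 -6->-9; result -9.
  n2: runs — x2 -6->-9; result 0 (same value as before).
  n4: runs — x2 -6->-9; result -9.
  n5: runs — n1 -6->-9; result -9.
  n7: runs — n4 -6->-9; result -9.
  n8: runs — n7 -6->-9; n5 -6->-9; result -9.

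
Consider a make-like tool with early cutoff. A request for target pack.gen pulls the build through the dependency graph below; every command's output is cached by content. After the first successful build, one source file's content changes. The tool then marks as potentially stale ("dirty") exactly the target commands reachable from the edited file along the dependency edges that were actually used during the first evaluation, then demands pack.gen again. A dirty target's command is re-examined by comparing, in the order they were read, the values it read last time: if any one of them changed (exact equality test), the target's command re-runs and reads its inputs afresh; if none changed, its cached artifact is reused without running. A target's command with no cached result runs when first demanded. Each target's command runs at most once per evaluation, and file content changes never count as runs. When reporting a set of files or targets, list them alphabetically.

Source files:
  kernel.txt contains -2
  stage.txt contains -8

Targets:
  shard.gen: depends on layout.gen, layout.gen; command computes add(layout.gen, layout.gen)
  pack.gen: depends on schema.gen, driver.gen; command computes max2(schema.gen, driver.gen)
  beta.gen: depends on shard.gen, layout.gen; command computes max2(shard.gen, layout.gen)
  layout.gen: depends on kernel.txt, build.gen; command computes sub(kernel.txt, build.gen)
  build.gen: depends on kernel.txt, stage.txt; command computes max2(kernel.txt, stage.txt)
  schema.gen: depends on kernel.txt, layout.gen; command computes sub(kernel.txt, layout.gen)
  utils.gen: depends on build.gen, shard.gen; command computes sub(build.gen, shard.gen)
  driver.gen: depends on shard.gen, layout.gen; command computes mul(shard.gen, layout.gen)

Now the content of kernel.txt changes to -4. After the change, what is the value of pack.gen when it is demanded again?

Demanding pack.gen again yields 0.
Note where the cutoff bites: shard.gen is checked, finds nothing changed, and keeps its cache.

First demand of the output computes:
  build.gen = max2(-2, -8) = -2
  layout.gen = sub(-2, -2) = 0
  schema.gen = sub(-2, 0) = -2
  shard.gen = add(0, 0) = 0
  driver.gen = mul(0, 0) = 0
  pack.gen = max2(-2, 0) = 0

After the edit, cleaning proceeds:
  build.gen: a read changed (kernel.txt -2->-4) — executes, giving -4.
  layout.gen: a read changed (kernel.txt -2->-4; build.gen -2->-4) — executes, giving 0 — identical to its old value.
  schema.gen: a read changed (kernel.txt -2->-4) — executes, giving -4.
  shard.gen: dirty, but its reads are unchanged (layout.gen unchanged, layout.gen unchanged); cached 0 stands.
  driver.gen: dirty, but its reads are unchanged (shard.gen unchanged, layout.gen unchanged); cached 0 stands.
  pack.gen: a read changed (schema.gen -2->-4) — executes, giving 0 — identical to its old value.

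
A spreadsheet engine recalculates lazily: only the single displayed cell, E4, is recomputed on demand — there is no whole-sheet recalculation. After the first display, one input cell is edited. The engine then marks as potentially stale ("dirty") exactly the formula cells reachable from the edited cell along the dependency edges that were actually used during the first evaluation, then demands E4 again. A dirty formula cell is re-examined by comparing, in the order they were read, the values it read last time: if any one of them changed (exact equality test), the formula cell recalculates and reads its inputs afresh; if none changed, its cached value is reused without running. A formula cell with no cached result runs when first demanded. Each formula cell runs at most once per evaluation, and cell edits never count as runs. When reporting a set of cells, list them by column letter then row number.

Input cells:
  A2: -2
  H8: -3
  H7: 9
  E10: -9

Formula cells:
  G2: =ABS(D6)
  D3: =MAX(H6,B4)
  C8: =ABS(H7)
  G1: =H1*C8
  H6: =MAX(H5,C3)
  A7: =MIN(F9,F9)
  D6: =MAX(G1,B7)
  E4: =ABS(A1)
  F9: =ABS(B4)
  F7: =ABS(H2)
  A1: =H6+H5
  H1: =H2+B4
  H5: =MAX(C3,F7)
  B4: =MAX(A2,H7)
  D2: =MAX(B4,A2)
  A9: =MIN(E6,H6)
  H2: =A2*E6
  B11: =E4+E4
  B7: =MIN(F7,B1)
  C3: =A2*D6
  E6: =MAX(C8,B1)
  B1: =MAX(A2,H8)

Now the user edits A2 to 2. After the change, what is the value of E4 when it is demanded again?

New value of E4: 972.

First evaluation (everything demanded from the output):
  B1 = MAX(-2, -3) = -2
  B4 = MAX(-2, 9) = 9
  C8 = ABS(9) = 9
  E6 = MAX(9, -2) = 9
  H2 = -2 * 9 = -18
  F7 = ABS(-18) = 18
  B7 = MIN(18, -2) = -2
  H1 = -18 + 9 = -9
  G1 = -9 * 9 = -81
  D6 = MAX(-81, -2) = -2
  C3 = -2 * -2 = 4
  H5 = MAX(4, 18) = 18
  H6 = MAX(18, 4) = 18
  A1 = 18 + 18 = 36
  E4 = ABS(36) = 36

Propagation after the edit:
  B1: runs — A2 -2->2; result 2.
  B4: runs — A2 -2->2; result 9 (same value as before).
  E6: runs — B1 -2->2; result 9 (same value as before).
  H2: runs — A2 -2->2; result 18.
  F7: runs — H2 -18->18; result 18 (same value as before).
  B7: runs — B1 -2->2; result 2.
  H1: runs — H2 -18->18; result 27.
  G1: runs — H1 -9->27; result 243.
  D6: runs — G1 -81->243; B7 -2->2; result 243.
  C3: runs — A2 -2->2; D6 -2->243; result 486.
  H5: runs — C3 4->486; result 486.
  H6: runs — H5 18->486; C3 4->486; result 486.
  A1: runs — H6 18->486; H5 18->486; result 972.
  E4: runs — A1 36->972; result 972.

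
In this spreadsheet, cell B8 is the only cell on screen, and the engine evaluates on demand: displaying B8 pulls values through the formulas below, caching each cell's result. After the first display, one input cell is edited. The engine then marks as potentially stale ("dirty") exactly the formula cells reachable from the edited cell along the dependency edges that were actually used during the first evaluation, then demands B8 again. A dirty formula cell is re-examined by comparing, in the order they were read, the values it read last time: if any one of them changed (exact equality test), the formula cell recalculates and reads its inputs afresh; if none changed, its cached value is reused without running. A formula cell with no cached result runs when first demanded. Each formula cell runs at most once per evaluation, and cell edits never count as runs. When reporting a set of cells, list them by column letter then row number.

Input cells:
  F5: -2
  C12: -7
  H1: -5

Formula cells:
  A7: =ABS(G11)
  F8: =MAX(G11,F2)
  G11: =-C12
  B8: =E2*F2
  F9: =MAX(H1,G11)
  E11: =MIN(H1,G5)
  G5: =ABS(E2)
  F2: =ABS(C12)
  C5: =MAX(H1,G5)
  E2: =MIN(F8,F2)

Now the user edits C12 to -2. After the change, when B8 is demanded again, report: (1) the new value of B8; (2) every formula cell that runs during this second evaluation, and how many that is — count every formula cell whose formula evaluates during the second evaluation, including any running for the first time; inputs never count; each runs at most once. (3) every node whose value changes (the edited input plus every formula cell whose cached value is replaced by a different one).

B8 now evaluates to 4.
Run set: B8, E2, F2, F8, G11 (5 run).
Changed values: B8, C12, E2, F2, F8, G11.

Initial pass — values computed on the first demand:
  F2 = ABS(-7) = 7
  G11 = -(-7) = 7
  F8 = MAX(7, 7) = 7
  E2 = MIN(7, 7) = 7
  B8 = 7 * 7 = 49

Second demand — change propagation:
  F2: re-runs because C12 -7->-2; new result 2.
  G11: re-runs because C12 -7->-2; new result 2.
  F8: re-runs because G11 7->2; F2 7->2; new result 2.
  E2: re-runs because F8 7->2; F2 7->2; new result 2.
  B8: re-runs because E2 7->2; F2 7->2; new result 4.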